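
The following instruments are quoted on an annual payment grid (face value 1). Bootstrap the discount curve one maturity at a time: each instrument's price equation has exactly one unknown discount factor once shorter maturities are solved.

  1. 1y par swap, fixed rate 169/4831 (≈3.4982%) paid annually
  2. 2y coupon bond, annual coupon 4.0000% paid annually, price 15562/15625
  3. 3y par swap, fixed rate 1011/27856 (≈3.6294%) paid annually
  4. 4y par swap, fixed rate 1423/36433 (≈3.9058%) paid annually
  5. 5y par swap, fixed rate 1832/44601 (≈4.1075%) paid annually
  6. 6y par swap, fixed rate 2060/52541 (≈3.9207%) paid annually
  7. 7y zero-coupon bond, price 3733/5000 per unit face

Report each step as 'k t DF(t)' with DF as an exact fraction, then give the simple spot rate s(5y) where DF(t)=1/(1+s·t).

1 1 4831/5000
2 2 1841/2000
3 3 8989/10000
4 4 8577/10000
5 5 1021/1250
6 6 397/500
7 7 3733/5000
s(5y) = (1/(1021/1250) − 1)/(5) = 229/5105 ≈ 4.4858%

step 1 [1y] swap r/1=169/4831: DF=(1 − 169/4831·(0))/(1+169/4831) = 4831/5000 ≈ 0.966200
step 2 [2y] bond c/1=1/25: DF=(15562/15625 − 1/25·(0.966200))/(1+1/25) = 1841/2000 ≈ 0.920500
step 3 [3y] swap r/1=1011/27856: DF=(1 − 1011/27856·(0.966200+0.920500))/(1+1011/27856) = 8989/10000 ≈ 0.898900
step 4 [4y] swap r/1=1423/36433: DF=(1 − 1423/36433·(0.966200+0.920500+0.898900))/(1+1423/36433) = 8577/10000 ≈ 0.857700
step 5 [5y] swap r/1=1832/44601: DF=(1 − 1832/44601·(0.966200+0.920500+0.898900+0.857700))/(1+1832/44601) = 1021/1250 ≈ 0.816800
step 6 [6y] swap r/1=2060/52541: DF=(1 − 2060/52541·(0.966200+0.920500+0.898900+0.857700+0.816800))/(1+2060/52541) = 397/500 ≈ 0.794000
step 7 [7y] zero: DF = P = 3733/5000 ≈ 0.746600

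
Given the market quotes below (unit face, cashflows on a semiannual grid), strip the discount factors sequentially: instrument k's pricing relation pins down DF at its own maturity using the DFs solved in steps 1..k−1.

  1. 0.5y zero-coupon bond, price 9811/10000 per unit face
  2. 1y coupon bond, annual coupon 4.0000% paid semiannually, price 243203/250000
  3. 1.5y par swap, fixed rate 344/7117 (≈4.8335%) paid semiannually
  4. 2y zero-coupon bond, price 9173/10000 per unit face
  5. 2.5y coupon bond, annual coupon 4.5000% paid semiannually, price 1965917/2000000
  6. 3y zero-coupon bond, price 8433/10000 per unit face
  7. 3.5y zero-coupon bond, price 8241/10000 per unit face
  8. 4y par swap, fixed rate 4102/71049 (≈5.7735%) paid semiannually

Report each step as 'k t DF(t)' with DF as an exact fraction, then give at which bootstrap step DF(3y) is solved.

1 1/2 9811/10000
2 1 1869/2000
3 3/2 582/625
4 2 9173/10000
5 5/2 1757/2000
6 3 8433/10000
7 7/2 8241/10000
8 4 7949/10000
DF(3y) is solved at step 6

step 1 [0.5y] zero: DF = P = 9811/10000 ≈ 0.981100
step 2 [1y] bond c/2=1/50: DF=(243203/250000 − 1/50·(0.981100))/(1+1/50) = 1869/2000 ≈ 0.934500
step 3 [1.5y] swap r/2=172/7117: DF=(1 − 172/7117·(0.981100+0.934500))/(1+172/7117) = 582/625 ≈ 0.931200
step 4 [2y] zero: DF = P = 9173/10000 ≈ 0.917300
step 5 [2.5y] bond c/2=9/400: DF=(1965917/2000000 − 9/400·(0.981100+0.934500+0.931200+0.917300))/(1+9/400) = 1757/2000 ≈ 0.878500
step 6 [3y] zero: DF = P = 8433/10000 ≈ 0.843300
step 7 [3.5y] zero: DF = P = 8241/10000 ≈ 0.824100
step 8 [4y] swap r/2=2051/71049: DF=(1 − 2051/71049·(0.981100+0.934500+0.931200+0.917300+0.878500+0.843300+0.824100))/(1+2051/71049) = 7949/10000 ≈ 0.794900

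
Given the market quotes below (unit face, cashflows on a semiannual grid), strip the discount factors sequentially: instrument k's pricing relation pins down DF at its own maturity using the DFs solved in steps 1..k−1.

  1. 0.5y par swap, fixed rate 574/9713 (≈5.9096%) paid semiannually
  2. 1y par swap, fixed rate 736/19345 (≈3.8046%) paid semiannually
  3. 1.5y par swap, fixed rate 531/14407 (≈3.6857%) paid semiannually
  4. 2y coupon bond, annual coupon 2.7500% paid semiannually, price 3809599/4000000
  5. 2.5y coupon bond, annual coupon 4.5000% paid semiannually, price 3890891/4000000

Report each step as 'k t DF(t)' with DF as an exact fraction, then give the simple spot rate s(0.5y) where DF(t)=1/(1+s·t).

1 1/2 9713/10000
2 1 602/625
3 3/2 9469/10000
4 2 2251/2500
5 5/2 8681/10000
s(0.5y) = (1/(9713/10000) − 1)/(1/2) = 574/9713 ≈ 5.9096%

step 1 [0.5y] swap r/2=287/9713: DF=(1 − 287/9713·(0))/(1+287/9713) = 9713/10000 ≈ 0.971300
step 2 [1y] swap r/2=368/19345: DF=(1 − 368/19345·(0.971300))/(1+368/19345) = 602/625 ≈ 0.963200
step 3 [1.5y] swap r/2=531/28814: DF=(1 − 531/28814·(0.971300+0.963200))/(1+531/28814) = 9469/10000 ≈ 0.946900
step 4 [2y] bond c/2=11/800: DF=(3809599/4000000 − 11/800·(0.971300+0.963200+0.946900))/(1+11/800) = 2251/2500 ≈ 0.900400
step 5 [2.5y] bond c/2=9/400: DF=(3890891/4000000 − 9/400·(0.971300+0.963200+0.946900+0.900400))/(1+9/400) = 8681/10000 ≈ 0.868100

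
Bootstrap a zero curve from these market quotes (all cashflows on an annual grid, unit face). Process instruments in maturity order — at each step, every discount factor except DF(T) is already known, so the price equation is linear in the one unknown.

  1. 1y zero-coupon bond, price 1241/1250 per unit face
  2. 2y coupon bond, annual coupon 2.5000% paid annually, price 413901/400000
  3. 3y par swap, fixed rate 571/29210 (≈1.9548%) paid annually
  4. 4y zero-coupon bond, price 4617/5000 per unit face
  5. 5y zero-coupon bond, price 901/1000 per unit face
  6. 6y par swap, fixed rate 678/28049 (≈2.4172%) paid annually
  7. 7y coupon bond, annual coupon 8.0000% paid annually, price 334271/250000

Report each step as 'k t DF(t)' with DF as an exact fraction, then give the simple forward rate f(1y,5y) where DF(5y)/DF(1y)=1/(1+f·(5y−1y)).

1 1 1241/1250
2 2 9853/10000
3 3 9429/10000
4 4 4617/5000
5 5 901/1000
6 6 2161/2500
7 7 329/400
f(1y,5y) = ((1241/1250)/(901/1000) − 1)/(4) = 27/1060 ≈ 2.5472%

step 1 [1y] zero: DF = P = 1241/1250 ≈ 0.992800
step 2 [2y] bond c/1=1/40: DF=(413901/400000 − 1/40·(0.992800))/(1+1/40) = 9853/10000 ≈ 0.985300
step 3 [3y] swap r/1=571/29210: DF=(1 − 571/29210·(0.992800+0.985300))/(1+571/29210) = 9429/10000 ≈ 0.942900
step 4 [4y] zero: DF = P = 4617/5000 ≈ 0.923400
step 5 [5y] zero: DF = P = 901/1000 ≈ 0.901000
step 6 [6y] swap r/1=678/28049: DF=(1 − 678/28049·(0.992800+0.985300+0.942900+0.923400+0.901000))/(1+678/28049) = 2161/2500 ≈ 0.864400
step 7 [7y] bond c/1=2/25: DF=(334271/250000 − 2/25·(0.992800+0.985300+0.942900+0.923400+0.901000+0.864400))/(1+2/25) = 329/400 ≈ 0.822500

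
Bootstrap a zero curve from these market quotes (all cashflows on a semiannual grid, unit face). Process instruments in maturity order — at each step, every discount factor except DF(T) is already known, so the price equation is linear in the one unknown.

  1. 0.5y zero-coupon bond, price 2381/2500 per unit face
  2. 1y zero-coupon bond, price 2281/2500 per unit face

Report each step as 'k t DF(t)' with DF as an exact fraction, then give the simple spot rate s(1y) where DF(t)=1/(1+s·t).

step 1 [0.5y] zero: DF = P = 2381/2500 ≈ 0.952400
step 2 [1y] zero: DF = P = 2281/2500 ≈ 0.912400

1 1/2 2381/2500
2 1 2281/2500
s(1y) = (1/(2281/2500) − 1)/(1) = 219/2281 ≈ 9.6011%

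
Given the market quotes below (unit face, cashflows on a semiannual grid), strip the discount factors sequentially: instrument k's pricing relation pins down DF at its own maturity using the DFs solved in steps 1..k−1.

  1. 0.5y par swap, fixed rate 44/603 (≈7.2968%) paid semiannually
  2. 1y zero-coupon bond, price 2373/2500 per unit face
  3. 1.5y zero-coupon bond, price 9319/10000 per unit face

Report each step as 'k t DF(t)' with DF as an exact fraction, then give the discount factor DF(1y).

step 1 [0.5y] swap r/2=22/603: DF=(1 − 22/603·(0))/(1+22/603) = 603/625 ≈ 0.964800
step 2 [1y] zero: DF = P = 2373/2500 ≈ 0.949200
step 3 [1.5y] zero: DF = P = 9319/10000 ≈ 0.931900

1 1/2 603/625
2 1 2373/2500
3 3/2 9319/10000
DF(1y) = 2373/2500 ≈ 0.949200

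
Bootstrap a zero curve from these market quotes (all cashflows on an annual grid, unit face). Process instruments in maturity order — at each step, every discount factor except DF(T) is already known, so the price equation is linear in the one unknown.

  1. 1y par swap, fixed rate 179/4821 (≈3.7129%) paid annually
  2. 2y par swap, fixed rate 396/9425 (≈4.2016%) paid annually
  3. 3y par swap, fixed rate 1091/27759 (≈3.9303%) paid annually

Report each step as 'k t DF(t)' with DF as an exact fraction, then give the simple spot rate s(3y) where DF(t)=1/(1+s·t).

step 1 [1y] swap r/1=179/4821: DF=(1 − 179/4821·(0))/(1+179/4821) = 4821/5000 ≈ 0.964200
step 2 [2y] swap r/1=396/9425: DF=(1 − 396/9425·(0.964200))/(1+396/9425) = 1151/1250 ≈ 0.920800
step 3 [3y] swap r/1=1091/27759: DF=(1 − 1091/27759·(0.964200+0.920800))/(1+1091/27759) = 8909/10000 ≈ 0.890900

1 1 4821/5000
2 2 1151/1250
3 3 8909/10000
s(3y) = (1/(8909/10000) − 1)/(3) = 1091/26727 ≈ 4.0820%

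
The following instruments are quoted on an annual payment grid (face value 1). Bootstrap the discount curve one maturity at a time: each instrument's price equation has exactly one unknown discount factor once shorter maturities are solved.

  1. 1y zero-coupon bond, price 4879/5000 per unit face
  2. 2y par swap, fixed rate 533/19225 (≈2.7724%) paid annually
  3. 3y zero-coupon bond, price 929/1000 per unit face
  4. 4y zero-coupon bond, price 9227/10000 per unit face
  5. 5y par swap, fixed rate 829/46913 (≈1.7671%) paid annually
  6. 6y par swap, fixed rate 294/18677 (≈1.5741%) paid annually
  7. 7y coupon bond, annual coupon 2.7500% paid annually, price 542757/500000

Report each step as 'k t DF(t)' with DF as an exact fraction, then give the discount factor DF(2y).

step 1 [1y] zero: DF = P = 4879/5000 ≈ 0.975800
step 2 [2y] swap r/1=533/19225: DF=(1 − 533/19225·(0.975800))/(1+533/19225) = 9467/10000 ≈ 0.946700
step 3 [3y] zero: DF = P = 929/1000 ≈ 0.929000
step 4 [4y] zero: DF = P = 9227/10000 ≈ 0.922700
step 5 [5y] swap r/1=829/46913: DF=(1 − 829/46913·(0.975800+0.946700+0.929000+0.922700))/(1+829/46913) = 9171/10000 ≈ 0.917100
step 6 [6y] swap r/1=294/18677: DF=(1 − 294/18677·(0.975800+0.946700+0.929000+0.922700+0.917100))/(1+294/18677) = 4559/5000 ≈ 0.911800
step 7 [7y] bond c/1=11/400: DF=(542757/500000 − 11/400·(0.975800+0.946700+0.929000+0.922700+0.917100+0.911800))/(1+11/400) = 1813/2000 ≈ 0.906500

1 1 4879/5000
2 2 9467/10000
3 3 929/1000
4 4 9227/10000
5 5 9171/10000
6 6 4559/5000
7 7 1813/2000
DF(2y) = 9467/10000 ≈ 0.946700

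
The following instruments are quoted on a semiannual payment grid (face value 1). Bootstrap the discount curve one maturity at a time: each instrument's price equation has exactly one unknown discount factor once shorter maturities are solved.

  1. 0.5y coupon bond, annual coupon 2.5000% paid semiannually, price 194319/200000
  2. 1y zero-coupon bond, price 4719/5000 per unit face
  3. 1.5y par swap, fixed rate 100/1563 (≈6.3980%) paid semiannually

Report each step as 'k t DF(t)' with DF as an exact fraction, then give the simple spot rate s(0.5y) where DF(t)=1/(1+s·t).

1 1/2 2399/2500
2 1 4719/5000
3 3/2 91/100
s(0.5y) = (1/(2399/2500) − 1)/(1/2) = 202/2399 ≈ 8.4202%

step 1 [0.5y] bond c/2=1/80: DF=(194319/200000 − 1/80·(0))/(1+1/80) = 2399/2500 ≈ 0.959600
step 2 [1y] zero: DF = P = 4719/5000 ≈ 0.943800
step 3 [1.5y] swap r/2=50/1563: DF=(1 − 50/1563·(0.959600+0.943800))/(1+50/1563) = 91/100 ≈ 0.910000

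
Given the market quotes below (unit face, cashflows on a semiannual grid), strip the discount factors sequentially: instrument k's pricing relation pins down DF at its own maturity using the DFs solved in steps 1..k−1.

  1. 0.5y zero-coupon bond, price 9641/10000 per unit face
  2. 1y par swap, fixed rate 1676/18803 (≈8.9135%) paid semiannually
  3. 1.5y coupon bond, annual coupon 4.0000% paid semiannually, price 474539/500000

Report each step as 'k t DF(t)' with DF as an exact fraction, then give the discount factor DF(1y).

step 1 [0.5y] zero: DF = P = 9641/10000 ≈ 0.964100
step 2 [1y] swap r/2=838/18803: DF=(1 − 838/18803·(0.964100))/(1+838/18803) = 4581/5000 ≈ 0.916200
step 3 [1.5y] bond c/2=1/50: DF=(474539/500000 − 1/50·(0.964100+0.916200))/(1+1/50) = 1117/1250 ≈ 0.893600

1 1/2 9641/10000
2 1 4581/5000
3 3/2 1117/1250
DF(1y) = 4581/5000 ≈ 0.916200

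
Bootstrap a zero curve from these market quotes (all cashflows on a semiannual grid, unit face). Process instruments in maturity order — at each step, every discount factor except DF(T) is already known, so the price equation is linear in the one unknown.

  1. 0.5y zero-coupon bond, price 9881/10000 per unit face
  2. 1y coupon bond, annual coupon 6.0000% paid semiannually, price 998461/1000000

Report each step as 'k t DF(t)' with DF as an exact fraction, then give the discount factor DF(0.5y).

1 1/2 9881/10000
2 1 4703/5000
DF(0.5y) = 9881/10000 ≈ 0.988100

step 1 [0.5y] zero: DF = P = 9881/10000 ≈ 0.988100
step 2 [1y] bond c/2=3/100: DF=(998461/1000000 − 3/100·(0.988100))/(1+3/100) = 4703/5000 ≈ 0.940600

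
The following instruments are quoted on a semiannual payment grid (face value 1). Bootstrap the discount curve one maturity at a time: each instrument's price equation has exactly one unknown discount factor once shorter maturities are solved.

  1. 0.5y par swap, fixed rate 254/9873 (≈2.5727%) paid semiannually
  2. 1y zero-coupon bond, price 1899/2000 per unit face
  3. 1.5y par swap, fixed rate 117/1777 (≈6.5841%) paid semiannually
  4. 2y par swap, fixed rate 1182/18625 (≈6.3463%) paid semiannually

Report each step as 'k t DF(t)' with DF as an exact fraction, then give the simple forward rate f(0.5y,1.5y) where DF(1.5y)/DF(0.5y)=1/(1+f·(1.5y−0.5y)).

1 1/2 9873/10000
2 1 1899/2000
3 3/2 1133/1250
4 2 4409/5000
f(0.5y,1.5y) = ((9873/10000)/(1133/1250) − 1)/(1) = 809/9064 ≈ 8.9254%

step 1 [0.5y] swap r/2=127/9873: DF=(1 − 127/9873·(0))/(1+127/9873) = 9873/10000 ≈ 0.987300
step 2 [1y] zero: DF = P = 1899/2000 ≈ 0.949500
step 3 [1.5y] swap r/2=117/3554: DF=(1 − 117/3554·(0.987300+0.949500))/(1+117/3554) = 1133/1250 ≈ 0.906400
step 4 [2y] swap r/2=591/18625: DF=(1 − 591/18625·(0.987300+0.949500+0.906400))/(1+591/18625) = 4409/5000 ≈ 0.881800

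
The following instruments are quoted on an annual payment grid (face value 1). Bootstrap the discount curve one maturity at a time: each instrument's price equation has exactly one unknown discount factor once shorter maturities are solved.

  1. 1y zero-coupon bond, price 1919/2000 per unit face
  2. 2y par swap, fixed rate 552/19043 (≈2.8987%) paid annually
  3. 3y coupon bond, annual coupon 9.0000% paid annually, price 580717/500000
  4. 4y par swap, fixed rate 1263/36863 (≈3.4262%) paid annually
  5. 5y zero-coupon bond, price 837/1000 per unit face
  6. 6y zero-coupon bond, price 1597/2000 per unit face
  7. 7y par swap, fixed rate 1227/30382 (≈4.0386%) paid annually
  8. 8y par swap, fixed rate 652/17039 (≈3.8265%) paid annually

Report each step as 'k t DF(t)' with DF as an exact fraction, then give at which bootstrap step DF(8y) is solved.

step 1 [1y] zero: DF = P = 1919/2000 ≈ 0.959500
step 2 [2y] swap r/1=552/19043: DF=(1 − 552/19043·(0.959500))/(1+552/19043) = 1181/1250 ≈ 0.944800
step 3 [3y] bond c/1=9/100: DF=(580717/500000 − 9/100·(0.959500+0.944800))/(1+9/100) = 9083/10000 ≈ 0.908300
step 4 [4y] swap r/1=1263/36863: DF=(1 − 1263/36863·(0.959500+0.944800+0.908300))/(1+1263/36863) = 8737/10000 ≈ 0.873700
step 5 [5y] zero: DF = P = 837/1000 ≈ 0.837000
step 6 [6y] zero: DF = P = 1597/2000 ≈ 0.798500
step 7 [7y] swap r/1=1227/30382: DF=(1 − 1227/30382·(0.959500+0.944800+0.908300+0.873700+0.837000+0.798500))/(1+1227/30382) = 3773/5000 ≈ 0.754600
step 8 [8y] swap r/1=652/17039: DF=(1 − 652/17039·(0.959500+0.944800+0.908300+0.873700+0.837000+0.798500+0.754600))/(1+652/17039) = 462/625 ≈ 0.739200

1 1 1919/2000
2 2 1181/1250
3 3 9083/10000
4 4 8737/10000
5 5 837/1000
6 6 1597/2000
7 7 3773/5000
8 8 462/625
DF(8y) is solved at step 8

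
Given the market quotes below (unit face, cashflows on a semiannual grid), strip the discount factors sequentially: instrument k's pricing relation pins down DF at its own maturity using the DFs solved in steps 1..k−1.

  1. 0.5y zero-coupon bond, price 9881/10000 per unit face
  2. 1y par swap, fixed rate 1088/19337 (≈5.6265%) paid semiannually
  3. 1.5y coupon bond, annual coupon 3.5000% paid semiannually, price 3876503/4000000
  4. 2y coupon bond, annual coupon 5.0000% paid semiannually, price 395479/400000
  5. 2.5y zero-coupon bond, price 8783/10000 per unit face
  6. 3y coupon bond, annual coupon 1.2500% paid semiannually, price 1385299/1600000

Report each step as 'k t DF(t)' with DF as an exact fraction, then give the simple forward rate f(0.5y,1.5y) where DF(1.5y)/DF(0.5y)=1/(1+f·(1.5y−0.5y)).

1 1/2 9881/10000
2 1 591/625
3 3/2 1149/1250
4 2 179/200
5 5/2 8783/10000
6 3 8317/10000
f(0.5y,1.5y) = ((9881/10000)/(1149/1250) − 1)/(1) = 689/9192 ≈ 7.4956%

step 1 [0.5y] zero: DF = P = 9881/10000 ≈ 0.988100
step 2 [1y] swap r/2=544/19337: DF=(1 − 544/19337·(0.988100))/(1+544/19337) = 591/625 ≈ 0.945600
step 3 [1.5y] bond c/2=7/400: DF=(3876503/4000000 − 7/400·(0.988100+0.945600))/(1+7/400) = 1149/1250 ≈ 0.919200
step 4 [2y] bond c/2=1/40: DF=(395479/400000 − 1/40·(0.988100+0.945600+0.919200))/(1+1/40) = 179/200 ≈ 0.895000
step 5 [2.5y] zero: DF = P = 8783/10000 ≈ 0.878300
step 6 [3y] bond c/2=1/160: DF=(1385299/1600000 − 1/160·(0.988100+0.945600+0.919200+0.895000+0.878300))/(1+1/160) = 8317/10000 ≈ 0.831700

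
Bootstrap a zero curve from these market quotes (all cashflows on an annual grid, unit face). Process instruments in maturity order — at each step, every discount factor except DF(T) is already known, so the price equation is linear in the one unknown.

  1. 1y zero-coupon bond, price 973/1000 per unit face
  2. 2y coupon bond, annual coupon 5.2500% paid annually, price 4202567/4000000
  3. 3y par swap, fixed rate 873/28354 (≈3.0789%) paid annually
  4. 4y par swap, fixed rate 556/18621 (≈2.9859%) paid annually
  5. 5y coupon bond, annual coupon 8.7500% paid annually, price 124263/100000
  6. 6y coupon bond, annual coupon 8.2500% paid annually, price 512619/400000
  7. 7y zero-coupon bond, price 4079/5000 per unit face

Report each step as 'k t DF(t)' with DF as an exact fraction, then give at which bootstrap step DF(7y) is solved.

step 1 [1y] zero: DF = P = 973/1000 ≈ 0.973000
step 2 [2y] bond c/1=21/400: DF=(4202567/4000000 − 21/400·(0.973000))/(1+21/400) = 9497/10000 ≈ 0.949700
step 3 [3y] swap r/1=873/28354: DF=(1 − 873/28354·(0.973000+0.949700))/(1+873/28354) = 9127/10000 ≈ 0.912700
step 4 [4y] swap r/1=556/18621: DF=(1 − 556/18621·(0.973000+0.949700+0.912700))/(1+556/18621) = 1111/1250 ≈ 0.888800
step 5 [5y] bond c/1=7/80: DF=(124263/100000 − 7/80·(0.973000+0.949700+0.912700+0.888800))/(1+7/80) = 843/1000 ≈ 0.843000
step 6 [6y] bond c/1=33/400: DF=(512619/400000 − 33/400·(0.973000+0.949700+0.912700+0.888800+0.843000))/(1+33/400) = 4179/5000 ≈ 0.835800
step 7 [7y] zero: DF = P = 4079/5000 ≈ 0.815800

1 1 973/1000
2 2 9497/10000
3 3 9127/10000
4 4 1111/1250
5 5 843/1000
6 6 4179/5000
7 7 4079/5000
DF(7y) is solved at step 7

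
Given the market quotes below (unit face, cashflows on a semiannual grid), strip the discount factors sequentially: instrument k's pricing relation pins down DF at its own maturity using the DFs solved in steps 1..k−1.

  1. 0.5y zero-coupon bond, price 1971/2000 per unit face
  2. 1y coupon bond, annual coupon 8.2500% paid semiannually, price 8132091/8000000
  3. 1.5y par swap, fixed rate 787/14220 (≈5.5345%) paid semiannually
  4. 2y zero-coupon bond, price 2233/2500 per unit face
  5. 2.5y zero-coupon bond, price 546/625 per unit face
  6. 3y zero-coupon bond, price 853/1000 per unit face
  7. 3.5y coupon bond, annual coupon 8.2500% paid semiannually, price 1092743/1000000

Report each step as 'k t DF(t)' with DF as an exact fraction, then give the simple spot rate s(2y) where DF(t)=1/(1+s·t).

step 1 [0.5y] zero: DF = P = 1971/2000 ≈ 0.985500
step 2 [1y] bond c/2=33/800: DF=(8132091/8000000 − 33/800·(0.985500))/(1+33/800) = 2343/2500 ≈ 0.937200
step 3 [1.5y] swap r/2=787/28440: DF=(1 − 787/28440·(0.985500+0.937200))/(1+787/28440) = 9213/10000 ≈ 0.921300
step 4 [2y] zero: DF = P = 2233/2500 ≈ 0.893200
step 5 [2.5y] zero: DF = P = 546/625 ≈ 0.873600
step 6 [3y] zero: DF = P = 853/1000 ≈ 0.853000
step 7 [3.5y] bond c/2=33/800: DF=(1092743/1000000 − 33/800·(0.985500+0.937200+0.921300+0.893200+0.873600+0.853000))/(1+33/800) = 833/1000 ≈ 0.833000

1 1/2 1971/2000
2 1 2343/2500
3 3/2 9213/10000
4 2 2233/2500
5 5/2 546/625
6 3 853/1000
7 7/2 833/1000
s(2y) = (1/(2233/2500) − 1)/(2) = 267/4466 ≈ 5.9785%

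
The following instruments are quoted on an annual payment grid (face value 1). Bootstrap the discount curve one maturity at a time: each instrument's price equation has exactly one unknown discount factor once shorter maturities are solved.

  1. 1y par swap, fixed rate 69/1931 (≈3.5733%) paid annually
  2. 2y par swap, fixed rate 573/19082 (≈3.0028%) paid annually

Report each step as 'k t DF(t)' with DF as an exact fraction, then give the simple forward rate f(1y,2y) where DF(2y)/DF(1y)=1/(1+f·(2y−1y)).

1 1 1931/2000
2 2 9427/10000
f(1y,2y) = ((1931/2000)/(9427/10000) − 1)/(1) = 228/9427 ≈ 2.4186%

step 1 [1y] swap r/1=69/1931: DF=(1 − 69/1931·(0))/(1+69/1931) = 1931/2000 ≈ 0.965500
step 2 [2y] swap r/1=573/19082: DF=(1 − 573/19082·(0.965500))/(1+573/19082) = 9427/10000 ≈ 0.942700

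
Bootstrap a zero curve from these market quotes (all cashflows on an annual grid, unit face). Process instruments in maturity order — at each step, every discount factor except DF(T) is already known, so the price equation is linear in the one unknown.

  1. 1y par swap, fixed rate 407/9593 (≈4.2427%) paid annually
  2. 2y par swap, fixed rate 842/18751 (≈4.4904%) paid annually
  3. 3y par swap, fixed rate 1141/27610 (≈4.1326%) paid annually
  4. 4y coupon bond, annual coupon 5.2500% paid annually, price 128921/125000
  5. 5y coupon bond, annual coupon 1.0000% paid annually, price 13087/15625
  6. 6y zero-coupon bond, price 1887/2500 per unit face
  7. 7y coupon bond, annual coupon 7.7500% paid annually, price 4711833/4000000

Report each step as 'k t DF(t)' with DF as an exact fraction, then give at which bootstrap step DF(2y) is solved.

step 1 [1y] swap r/1=407/9593: DF=(1 − 407/9593·(0))/(1+407/9593) = 9593/10000 ≈ 0.959300
step 2 [2y] swap r/1=842/18751: DF=(1 − 842/18751·(0.959300))/(1+842/18751) = 4579/5000 ≈ 0.915800
step 3 [3y] swap r/1=1141/27610: DF=(1 − 1141/27610·(0.959300+0.915800))/(1+1141/27610) = 8859/10000 ≈ 0.885900
step 4 [4y] bond c/1=21/400: DF=(128921/125000 − 21/400·(0.959300+0.915800+0.885900))/(1+21/400) = 4211/5000 ≈ 0.842200
step 5 [5y] bond c/1=1/100: DF=(13087/15625 − 1/100·(0.959300+0.915800+0.885900+0.842200))/(1+1/100) = 496/625 ≈ 0.793600
step 6 [6y] zero: DF = P = 1887/2500 ≈ 0.754800
step 7 [7y] bond c/1=31/400: DF=(4711833/4000000 − 31/400·(0.959300+0.915800+0.885900+0.842200+0.793600+0.754800))/(1+31/400) = 7227/10000 ≈ 0.722700

1 1 9593/10000
2 2 4579/5000
3 3 8859/10000
4 4 4211/5000
5 5 496/625
6 6 1887/2500
7 7 7227/10000
DF(2y) is solved at step 2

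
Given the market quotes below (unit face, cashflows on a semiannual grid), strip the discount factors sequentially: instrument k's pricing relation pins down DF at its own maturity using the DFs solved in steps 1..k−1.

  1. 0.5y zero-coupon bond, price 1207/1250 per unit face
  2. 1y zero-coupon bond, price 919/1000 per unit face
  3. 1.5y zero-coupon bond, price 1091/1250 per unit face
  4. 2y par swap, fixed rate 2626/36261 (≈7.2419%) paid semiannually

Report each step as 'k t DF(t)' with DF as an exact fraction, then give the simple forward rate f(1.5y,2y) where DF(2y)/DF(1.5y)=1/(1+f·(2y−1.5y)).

1 1/2 1207/1250
2 1 919/1000
3 3/2 1091/1250
4 2 8687/10000
f(1.5y,2y) = ((1091/1250)/(8687/10000) − 1)/(1/2) = 82/8687 ≈ 0.9439%

step 1 [0.5y] zero: DF = P = 1207/1250 ≈ 0.965600
step 2 [1y] zero: DF = P = 919/1000 ≈ 0.919000
step 3 [1.5y] zero: DF = P = 1091/1250 ≈ 0.872800
step 4 [2y] swap r/2=1313/36261: DF=(1 − 1313/36261·(0.965600+0.919000+0.872800))/(1+1313/36261) = 8687/10000 ≈ 0.868700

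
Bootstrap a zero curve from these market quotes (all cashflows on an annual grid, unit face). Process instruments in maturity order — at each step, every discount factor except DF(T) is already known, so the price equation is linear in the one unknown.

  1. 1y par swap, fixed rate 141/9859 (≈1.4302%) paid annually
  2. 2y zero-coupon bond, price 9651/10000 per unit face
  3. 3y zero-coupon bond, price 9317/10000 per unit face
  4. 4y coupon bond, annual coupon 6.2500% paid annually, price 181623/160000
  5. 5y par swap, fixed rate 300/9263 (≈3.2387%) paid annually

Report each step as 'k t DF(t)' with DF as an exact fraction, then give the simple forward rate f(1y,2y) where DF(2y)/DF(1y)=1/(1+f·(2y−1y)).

1 1 9859/10000
2 2 9651/10000
3 3 9317/10000
4 4 2247/2500
5 5 17/20
f(1y,2y) = ((9859/10000)/(9651/10000) − 1)/(1) = 208/9651 ≈ 2.1552%

step 1 [1y] swap r/1=141/9859: DF=(1 − 141/9859·(0))/(1+141/9859) = 9859/10000 ≈ 0.985900
step 2 [2y] zero: DF = P = 9651/10000 ≈ 0.965100
step 3 [3y] zero: DF = P = 9317/10000 ≈ 0.931700
step 4 [4y] bond c/1=1/16: DF=(181623/160000 − 1/16·(0.985900+0.965100+0.931700))/(1+1/16) = 2247/2500 ≈ 0.898800
step 5 [5y] swap r/1=300/9263: DF=(1 − 300/9263·(0.985900+0.965100+0.931700+0.898800))/(1+300/9263) = 17/20 ≈ 0.850000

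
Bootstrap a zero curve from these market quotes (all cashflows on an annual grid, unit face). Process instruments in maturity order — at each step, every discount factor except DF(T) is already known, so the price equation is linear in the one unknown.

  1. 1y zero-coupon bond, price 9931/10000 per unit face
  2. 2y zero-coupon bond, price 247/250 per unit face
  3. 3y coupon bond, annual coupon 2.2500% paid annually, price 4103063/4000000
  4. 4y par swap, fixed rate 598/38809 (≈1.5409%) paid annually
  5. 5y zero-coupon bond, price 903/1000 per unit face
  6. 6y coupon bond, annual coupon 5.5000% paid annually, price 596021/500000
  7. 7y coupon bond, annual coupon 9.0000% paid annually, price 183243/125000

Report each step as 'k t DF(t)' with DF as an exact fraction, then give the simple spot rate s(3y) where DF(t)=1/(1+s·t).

1 1 9931/10000
2 2 247/250
3 3 2399/2500
4 4 4701/5000
5 5 903/1000
6 6 1761/2000
7 7 2193/2500
s(3y) = (1/(2399/2500) − 1)/(3) = 101/7197 ≈ 1.4034%

step 1 [1y] zero: DF = P = 9931/10000 ≈ 0.993100
step 2 [2y] zero: DF = P = 247/250 ≈ 0.988000
step 3 [3y] bond c/1=9/400: DF=(4103063/4000000 − 9/400·(0.993100+0.988000))/(1+9/400) = 2399/2500 ≈ 0.959600
step 4 [4y] swap r/1=598/38809: DF=(1 − 598/38809·(0.993100+0.988000+0.959600))/(1+598/38809) = 4701/5000 ≈ 0.940200
step 5 [5y] zero: DF = P = 903/1000 ≈ 0.903000
step 6 [6y] bond c/1=11/200: DF=(596021/500000 − 11/200·(0.993100+0.988000+0.959600+0.940200+0.903000))/(1+11/200) = 1761/2000 ≈ 0.880500
step 7 [7y] bond c/1=9/100: DF=(183243/125000 − 9/100·(0.993100+0.988000+0.959600+0.940200+0.903000+0.880500))/(1+9/100) = 2193/2500 ≈ 0.877200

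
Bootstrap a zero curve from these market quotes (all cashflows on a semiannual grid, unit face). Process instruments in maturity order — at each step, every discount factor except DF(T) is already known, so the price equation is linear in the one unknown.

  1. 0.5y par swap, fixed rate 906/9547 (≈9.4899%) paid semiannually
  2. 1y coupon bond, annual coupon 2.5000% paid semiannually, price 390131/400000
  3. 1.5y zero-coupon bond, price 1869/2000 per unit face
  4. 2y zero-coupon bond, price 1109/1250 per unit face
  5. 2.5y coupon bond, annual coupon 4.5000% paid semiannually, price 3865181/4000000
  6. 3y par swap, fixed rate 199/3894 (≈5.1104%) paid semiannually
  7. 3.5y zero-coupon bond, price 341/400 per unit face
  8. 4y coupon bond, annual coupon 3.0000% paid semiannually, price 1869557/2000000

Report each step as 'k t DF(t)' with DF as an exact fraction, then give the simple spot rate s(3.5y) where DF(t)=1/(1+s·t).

step 1 [0.5y] swap r/2=453/9547: DF=(1 − 453/9547·(0))/(1+453/9547) = 9547/10000 ≈ 0.954700
step 2 [1y] bond c/2=1/80: DF=(390131/400000 − 1/80·(0.954700))/(1+1/80) = 1903/2000 ≈ 0.951500
step 3 [1.5y] zero: DF = P = 1869/2000 ≈ 0.934500
step 4 [2y] zero: DF = P = 1109/1250 ≈ 0.887200
step 5 [2.5y] bond c/2=9/400: DF=(3865181/4000000 − 9/400·(0.954700+0.951500+0.934500+0.887200))/(1+9/400) = 863/1000 ≈ 0.863000
step 6 [3y] swap r/2=199/7788: DF=(1 − 199/7788·(0.954700+0.951500+0.934500+0.887200+0.863000))/(1+199/7788) = 8607/10000 ≈ 0.860700
step 7 [3.5y] zero: DF = P = 341/400 ≈ 0.852500
step 8 [4y] bond c/2=3/200: DF=(1869557/2000000 − 3/200·(0.954700+0.951500+0.934500+0.887200+0.863000+0.860700+0.852500))/(1+3/200) = 4139/5000 ≈ 0.827800

1 1/2 9547/10000
2 1 1903/2000
3 3/2 1869/2000
4 2 1109/1250
5 5/2 863/1000
6 3 8607/10000
7 7/2 341/400
8 4 4139/5000
s(3.5y) = (1/(341/400) − 1)/(7/2) = 118/2387 ≈ 4.9434%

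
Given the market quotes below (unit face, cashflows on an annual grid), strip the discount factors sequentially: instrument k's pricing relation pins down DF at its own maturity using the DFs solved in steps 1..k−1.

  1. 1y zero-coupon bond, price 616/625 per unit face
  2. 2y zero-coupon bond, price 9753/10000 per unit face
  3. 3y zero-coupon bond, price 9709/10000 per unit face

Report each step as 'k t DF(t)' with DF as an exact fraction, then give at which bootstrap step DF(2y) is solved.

step 1 [1y] zero: DF = P = 616/625 ≈ 0.985600
step 2 [2y] zero: DF = P = 9753/10000 ≈ 0.975300
step 3 [3y] zero: DF = P = 9709/10000 ≈ 0.970900

1 1 616/625
2 2 9753/10000
3 3 9709/10000
DF(2y) is solved at step 2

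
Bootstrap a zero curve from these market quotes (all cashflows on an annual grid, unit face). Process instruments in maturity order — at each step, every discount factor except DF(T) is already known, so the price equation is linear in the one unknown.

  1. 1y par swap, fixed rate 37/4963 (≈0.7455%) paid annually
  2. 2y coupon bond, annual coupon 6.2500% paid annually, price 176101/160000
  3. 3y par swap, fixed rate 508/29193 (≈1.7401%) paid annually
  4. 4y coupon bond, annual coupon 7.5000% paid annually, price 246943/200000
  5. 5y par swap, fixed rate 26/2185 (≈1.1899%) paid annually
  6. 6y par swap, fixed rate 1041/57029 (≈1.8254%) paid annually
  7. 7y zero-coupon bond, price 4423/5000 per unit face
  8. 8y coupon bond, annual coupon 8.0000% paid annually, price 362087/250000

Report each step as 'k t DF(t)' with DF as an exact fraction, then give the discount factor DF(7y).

step 1 [1y] swap r/1=37/4963: DF=(1 − 37/4963·(0))/(1+37/4963) = 4963/5000 ≈ 0.992600
step 2 [2y] bond c/1=1/16: DF=(176101/160000 − 1/16·(0.992600))/(1+1/16) = 391/400 ≈ 0.977500
step 3 [3y] swap r/1=508/29193: DF=(1 − 508/29193·(0.992600+0.977500))/(1+508/29193) = 2373/2500 ≈ 0.949200
step 4 [4y] bond c/1=3/40: DF=(246943/200000 − 3/40·(0.992600+0.977500+0.949200))/(1+3/40) = 9449/10000 ≈ 0.944900
step 5 [5y] swap r/1=26/2185: DF=(1 − 26/2185·(0.992600+0.977500+0.949200+0.944900))/(1+26/2185) = 2357/2500 ≈ 0.942800
step 6 [6y] swap r/1=1041/57029: DF=(1 − 1041/57029·(0.992600+0.977500+0.949200+0.944900+0.942800))/(1+1041/57029) = 8959/10000 ≈ 0.895900
step 7 [7y] zero: DF = P = 4423/5000 ≈ 0.884600
step 8 [8y] bond c/1=2/25: DF=(362087/250000 − 2/25·(0.992600+0.977500+0.949200+0.944900+0.942800+0.895900+0.884600))/(1+2/25) = 8531/10000 ≈ 0.853100

1 1 4963/5000
2 2 391/400
3 3 2373/2500
4 4 9449/10000
5 5 2357/2500
6 6 8959/10000
7 7 4423/5000
8 8 8531/10000
DF(7y) = 4423/5000 ≈ 0.884600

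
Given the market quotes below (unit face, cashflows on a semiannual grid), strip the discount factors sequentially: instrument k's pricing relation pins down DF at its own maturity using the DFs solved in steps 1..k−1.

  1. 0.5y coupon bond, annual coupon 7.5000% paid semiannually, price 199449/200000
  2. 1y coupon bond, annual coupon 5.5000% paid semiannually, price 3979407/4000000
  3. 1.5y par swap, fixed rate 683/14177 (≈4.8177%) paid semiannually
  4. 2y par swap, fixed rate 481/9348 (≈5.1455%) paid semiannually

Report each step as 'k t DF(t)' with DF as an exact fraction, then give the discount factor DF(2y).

1 1/2 2403/2500
2 1 377/400
3 3/2 9317/10000
4 2 4519/5000
DF(2y) = 4519/5000 ≈ 0.903800

step 1 [0.5y] bond c/2=3/80: DF=(199449/200000 − 3/80·(0))/(1+3/80) = 2403/2500 ≈ 0.961200
step 2 [1y] bond c/2=11/400: DF=(3979407/4000000 − 11/400·(0.961200))/(1+11/400) = 377/400 ≈ 0.942500
step 3 [1.5y] swap r/2=683/28354: DF=(1 − 683/28354·(0.961200+0.942500))/(1+683/28354) = 9317/10000 ≈ 0.931700
step 4 [2y] swap r/2=481/18696: DF=(1 − 481/18696·(0.961200+0.942500+0.931700))/(1+481/18696) = 4519/5000 ≈ 0.903800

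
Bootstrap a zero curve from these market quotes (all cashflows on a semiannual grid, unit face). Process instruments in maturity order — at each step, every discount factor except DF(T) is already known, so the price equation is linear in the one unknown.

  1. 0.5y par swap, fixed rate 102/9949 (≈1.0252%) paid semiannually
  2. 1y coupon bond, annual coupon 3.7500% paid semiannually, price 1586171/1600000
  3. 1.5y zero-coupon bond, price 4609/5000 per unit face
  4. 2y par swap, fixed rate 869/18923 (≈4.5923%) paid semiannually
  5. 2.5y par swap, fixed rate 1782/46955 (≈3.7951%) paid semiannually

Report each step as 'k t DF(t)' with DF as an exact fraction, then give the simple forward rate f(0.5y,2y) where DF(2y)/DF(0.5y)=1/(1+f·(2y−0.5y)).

step 1 [0.5y] swap r/2=51/9949: DF=(1 − 51/9949·(0))/(1+51/9949) = 9949/10000 ≈ 0.994900
step 2 [1y] bond c/2=3/160: DF=(1586171/1600000 − 3/160·(0.994900))/(1+3/160) = 2387/2500 ≈ 0.954800
step 3 [1.5y] zero: DF = P = 4609/5000 ≈ 0.921800
step 4 [2y] swap r/2=869/37846: DF=(1 − 869/37846·(0.994900+0.954800+0.921800))/(1+869/37846) = 9131/10000 ≈ 0.913100
step 5 [2.5y] swap r/2=891/46955: DF=(1 − 891/46955·(0.994900+0.954800+0.921800+0.913100))/(1+891/46955) = 9109/10000 ≈ 0.910900

1 1/2 9949/10000
2 1 2387/2500
3 3/2 4609/5000
4 2 9131/10000
5 5/2 9109/10000
f(0.5y,2y) = ((9949/10000)/(9131/10000) − 1)/(3/2) = 1636/27393 ≈ 5.9723%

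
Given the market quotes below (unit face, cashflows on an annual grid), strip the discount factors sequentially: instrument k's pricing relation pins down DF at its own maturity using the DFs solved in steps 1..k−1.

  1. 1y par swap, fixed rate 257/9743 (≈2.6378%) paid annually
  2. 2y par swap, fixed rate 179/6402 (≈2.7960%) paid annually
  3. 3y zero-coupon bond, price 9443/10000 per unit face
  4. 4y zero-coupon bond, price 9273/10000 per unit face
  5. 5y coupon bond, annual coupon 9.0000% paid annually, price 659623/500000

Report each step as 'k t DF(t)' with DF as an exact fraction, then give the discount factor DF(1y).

step 1 [1y] swap r/1=257/9743: DF=(1 − 257/9743·(0))/(1+257/9743) = 9743/10000 ≈ 0.974300
step 2 [2y] swap r/1=179/6402: DF=(1 − 179/6402·(0.974300))/(1+179/6402) = 9463/10000 ≈ 0.946300
step 3 [3y] zero: DF = P = 9443/10000 ≈ 0.944300
step 4 [4y] zero: DF = P = 9273/10000 ≈ 0.927300
step 5 [5y] bond c/1=9/100: DF=(659623/500000 − 9/100·(0.974300+0.946300+0.944300+0.927300))/(1+9/100) = 2243/2500 ≈ 0.897200

1 1 9743/10000
2 2 9463/10000
3 3 9443/10000
4 4 9273/10000
5 5 2243/2500
DF(1y) = 9743/10000 ≈ 0.974300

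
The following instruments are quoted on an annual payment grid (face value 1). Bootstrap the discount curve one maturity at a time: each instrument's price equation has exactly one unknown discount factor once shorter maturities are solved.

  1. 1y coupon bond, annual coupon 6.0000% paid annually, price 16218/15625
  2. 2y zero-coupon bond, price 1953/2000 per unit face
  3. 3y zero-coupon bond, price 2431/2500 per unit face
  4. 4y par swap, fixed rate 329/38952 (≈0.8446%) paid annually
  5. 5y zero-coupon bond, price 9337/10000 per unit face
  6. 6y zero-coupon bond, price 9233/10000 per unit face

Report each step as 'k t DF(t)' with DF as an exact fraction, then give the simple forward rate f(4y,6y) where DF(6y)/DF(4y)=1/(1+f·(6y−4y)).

step 1 [1y] bond c/1=3/50: DF=(16218/15625 − 3/50·(0))/(1+3/50) = 612/625 ≈ 0.979200
step 2 [2y] zero: DF = P = 1953/2000 ≈ 0.976500
step 3 [3y] zero: DF = P = 2431/2500 ≈ 0.972400
step 4 [4y] swap r/1=329/38952: DF=(1 − 329/38952·(0.979200+0.976500+0.972400))/(1+329/38952) = 9671/10000 ≈ 0.967100
step 5 [5y] zero: DF = P = 9337/10000 ≈ 0.933700
step 6 [6y] zero: DF = P = 9233/10000 ≈ 0.923300

1 1 612/625
2 2 1953/2000
3 3 2431/2500
4 4 9671/10000
5 5 9337/10000
6 6 9233/10000
f(4y,6y) = ((9671/10000)/(9233/10000) − 1)/(2) = 219/9233 ≈ 2.3719%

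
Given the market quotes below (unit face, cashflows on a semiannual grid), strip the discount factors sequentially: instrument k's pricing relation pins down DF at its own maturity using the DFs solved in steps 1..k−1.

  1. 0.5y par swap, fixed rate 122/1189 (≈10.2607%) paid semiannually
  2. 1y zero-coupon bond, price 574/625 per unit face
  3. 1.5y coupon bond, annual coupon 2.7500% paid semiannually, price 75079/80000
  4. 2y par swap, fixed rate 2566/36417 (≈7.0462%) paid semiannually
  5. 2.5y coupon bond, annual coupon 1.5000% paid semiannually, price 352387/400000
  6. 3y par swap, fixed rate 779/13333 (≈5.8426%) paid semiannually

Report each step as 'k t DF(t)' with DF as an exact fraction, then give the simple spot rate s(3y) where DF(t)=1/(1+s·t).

1 1/2 1189/1250
2 1 574/625
3 3/2 2251/2500
4 2 8717/10000
5 5/2 8473/10000
6 3 4221/5000
s(3y) = (1/(4221/5000) − 1)/(3) = 779/12663 ≈ 6.1518%

step 1 [0.5y] swap r/2=61/1189: DF=(1 − 61/1189·(0))/(1+61/1189) = 1189/1250 ≈ 0.951200
step 2 [1y] zero: DF = P = 574/625 ≈ 0.918400
step 3 [1.5y] bond c/2=11/800: DF=(75079/80000 − 11/800·(0.951200+0.918400))/(1+11/800) = 2251/2500 ≈ 0.900400
step 4 [2y] swap r/2=1283/36417: DF=(1 − 1283/36417·(0.951200+0.918400+0.900400))/(1+1283/36417) = 8717/10000 ≈ 0.871700
step 5 [2.5y] bond c/2=3/400: DF=(352387/400000 − 3/400·(0.951200+0.918400+0.900400+0.871700))/(1+3/400) = 8473/10000 ≈ 0.847300
step 6 [3y] swap r/2=779/26666: DF=(1 − 779/26666·(0.951200+0.918400+0.900400+0.871700+0.847300))/(1+779/26666) = 4221/5000 ≈ 0.844200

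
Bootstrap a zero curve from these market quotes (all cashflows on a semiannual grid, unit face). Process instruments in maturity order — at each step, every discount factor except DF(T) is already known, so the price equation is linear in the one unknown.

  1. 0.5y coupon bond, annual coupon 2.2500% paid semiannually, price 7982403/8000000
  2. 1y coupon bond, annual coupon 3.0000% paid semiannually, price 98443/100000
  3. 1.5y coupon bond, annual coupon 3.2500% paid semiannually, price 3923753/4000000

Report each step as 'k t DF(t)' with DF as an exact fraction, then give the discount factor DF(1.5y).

step 1 [0.5y] bond c/2=9/800: DF=(7982403/8000000 − 9/800·(0))/(1+9/800) = 9867/10000 ≈ 0.986700
step 2 [1y] bond c/2=3/200: DF=(98443/100000 − 3/200·(0.986700))/(1+3/200) = 9553/10000 ≈ 0.955300
step 3 [1.5y] bond c/2=13/800: DF=(3923753/4000000 − 13/800·(0.986700+0.955300))/(1+13/800) = 4671/5000 ≈ 0.934200

1 1/2 9867/10000
2 1 9553/10000
3 3/2 4671/5000
DF(1.5y) = 4671/5000 ≈ 0.934200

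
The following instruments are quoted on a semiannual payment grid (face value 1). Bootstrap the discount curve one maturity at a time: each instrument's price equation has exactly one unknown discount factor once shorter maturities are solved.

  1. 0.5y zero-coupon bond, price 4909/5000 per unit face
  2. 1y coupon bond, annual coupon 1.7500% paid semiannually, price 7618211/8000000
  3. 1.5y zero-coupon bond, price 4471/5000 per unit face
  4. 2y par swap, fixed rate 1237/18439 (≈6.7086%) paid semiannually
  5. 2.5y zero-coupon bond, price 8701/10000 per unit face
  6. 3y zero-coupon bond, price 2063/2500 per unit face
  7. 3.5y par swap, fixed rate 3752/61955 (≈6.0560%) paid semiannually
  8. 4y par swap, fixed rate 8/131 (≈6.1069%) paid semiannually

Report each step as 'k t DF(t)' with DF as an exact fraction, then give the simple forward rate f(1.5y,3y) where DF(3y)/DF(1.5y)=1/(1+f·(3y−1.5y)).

1 1/2 4909/5000
2 1 1871/2000
3 3/2 4471/5000
4 2 8763/10000
5 5/2 8701/10000
6 3 2063/2500
7 7/2 2031/2500
8 4 1967/2500
f(1.5y,3y) = ((4471/5000)/(2063/2500) − 1)/(3/2) = 115/2063 ≈ 5.5744%

step 1 [0.5y] zero: DF = P = 4909/5000 ≈ 0.981800
step 2 [1y] bond c/2=7/800: DF=(7618211/8000000 − 7/800·(0.981800))/(1+7/800) = 1871/2000 ≈ 0.935500
step 3 [1.5y] zero: DF = P = 4471/5000 ≈ 0.894200
step 4 [2y] swap r/2=1237/36878: DF=(1 − 1237/36878·(0.981800+0.935500+0.894200))/(1+1237/36878) = 8763/10000 ≈ 0.876300
step 5 [2.5y] zero: DF = P = 8701/10000 ≈ 0.870100
step 6 [3y] zero: DF = P = 2063/2500 ≈ 0.825200
step 7 [3.5y] swap r/2=1876/61955: DF=(1 − 1876/61955·(0.981800+0.935500+0.894200+0.876300+0.870100+0.825200))/(1+1876/61955) = 2031/2500 ≈ 0.812400
step 8 [4y] swap r/2=4/131: DF=(1 − 4/131·(0.981800+0.935500+0.894200+0.876300+0.870100+0.825200+0.812400))/(1+4/131) = 1967/2500 ≈ 0.786800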